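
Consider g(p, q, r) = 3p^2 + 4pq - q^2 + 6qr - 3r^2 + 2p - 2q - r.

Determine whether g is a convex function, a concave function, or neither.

neither

g is quadratic, so its Hessian is the constant matrix H = [[6, 4, 0], [4, -2, 6], [0, 6, -6]].
Leading principal minors: 6, -28, -48.
Neither pattern holds ⇒ H is indefinite ⇒ neither convex nor concave.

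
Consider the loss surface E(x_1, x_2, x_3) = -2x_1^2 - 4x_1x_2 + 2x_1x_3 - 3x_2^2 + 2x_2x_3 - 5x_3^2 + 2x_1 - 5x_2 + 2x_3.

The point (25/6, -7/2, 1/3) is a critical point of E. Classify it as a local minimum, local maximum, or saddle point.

The Hessian is constant: H = [[-4, -4, 2], [-4, -6, 2], [2, 2, -10]].
Leading principal minors: Δ₁ = -4, Δ₂ = 8, Δ₃ = -72.
The minors alternate sign starting negative (−, +, −), so H is negative definite: a local maximum.

local maximum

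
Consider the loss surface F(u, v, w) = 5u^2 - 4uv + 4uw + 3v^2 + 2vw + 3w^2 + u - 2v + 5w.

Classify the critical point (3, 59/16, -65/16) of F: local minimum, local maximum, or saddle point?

local minimum

The Hessian is constant: H = [[10, -4, 4], [-4, 6, 2], [4, 2, 6]].
Leading principal minors: Δ₁ = 10, Δ₂ = 44, Δ₃ = 64.
All leading minors are positive, so H is positive definite: a local minimum.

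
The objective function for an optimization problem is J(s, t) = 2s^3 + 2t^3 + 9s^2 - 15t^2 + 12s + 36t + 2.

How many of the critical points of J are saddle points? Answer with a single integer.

2

J separates as a function of s plus a function of t, so ∇J=0 decouples.
∂J/∂s = 6(s + 1)(s + 2) = 0 at s ∈ {-2, -1}; ∂J/∂t = 6(t - 3)(t - 2) = 0 at t ∈ {2, 3}.
The Hessian is diagonal: diag(J_ss, J_tt). Second derivatives: J_ss(-2)=-6, J_ss(-1)=6; J_tt(2)=-6, J_tt(3)=6.
Saddle points occur where the two diagonal entries have opposite signs: (-2, 3), (-1, 2). Count: 2.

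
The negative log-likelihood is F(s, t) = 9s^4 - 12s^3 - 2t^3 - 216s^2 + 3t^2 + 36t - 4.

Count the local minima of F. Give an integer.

2

F separates as a function of s plus a function of t, so ∇F=0 decouples.
∂F/∂s = 36s(s - 4)(s + 3) = 0 at s ∈ {-3, 0, 4}; ∂F/∂t = -6(t - 3)(t + 2) = 0 at t ∈ {-2, 3}.
The Hessian is diagonal: diag(F_ss, F_tt). Second derivatives: F_ss(-3)=756, F_ss(0)=-432, F_ss(4)=1008; F_tt(-2)=30, F_tt(3)=-30.
Local minima occur where both diagonal entries positive: (-3, -2), (4, -2). Count: 2.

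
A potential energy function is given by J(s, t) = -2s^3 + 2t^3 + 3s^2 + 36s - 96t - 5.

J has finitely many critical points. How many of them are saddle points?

J separates as a function of s plus a function of t, so ∇J=0 decouples.
∂J/∂s = -6(s - 3)(s + 2) = 0 at s ∈ {-2, 3}; ∂J/∂t = 6(t - 4)(t + 4) = 0 at t ∈ {-4, 4}.
The Hessian is diagonal: diag(J_ss, J_tt). Second derivatives: J_ss(-2)=30, J_ss(3)=-30; J_tt(-4)=-48, J_tt(4)=48.
Saddle points occur where the two diagonal entries have opposite signs: (-2, -4), (3, 4). Count: 2.

2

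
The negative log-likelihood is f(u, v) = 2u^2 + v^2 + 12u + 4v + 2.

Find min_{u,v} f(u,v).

-20

f(u,v) separates as P(u) + Q(v) + 2, so its minimum is min P + min Q + 2.
P'(u) = 4u + 12 vanishes at u ∈ {-3}; Q'(v) = 2v + 4 vanishes at v ∈ {-2}.
Local minima of P (where P''>0): P(-3)=-18. Local minima of Q: Q(-2)=-4.
So the global minimum of f is P(-3) + Q(-2) + 2 = -18 − 4 + 2 = -20, attained at (-3, -2).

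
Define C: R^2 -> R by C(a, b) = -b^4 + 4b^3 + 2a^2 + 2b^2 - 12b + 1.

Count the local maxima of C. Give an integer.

C separates as a function of a plus a function of b, so ∇C=0 decouples.
∂C/∂a = 4a = 0 at a ∈ {0}; ∂C/∂b = -4(b - 3)(b - 1)(b + 1) = 0 at b ∈ {-1, 1, 3}.
The Hessian is diagonal: diag(C_aa, C_bb). Second derivatives: C_aa(0)=4; C_bb(-1)=-32, C_bb(1)=16, C_bb(3)=-32.
Local maxima occur where both diagonal entries negative: none. Count: 0.

0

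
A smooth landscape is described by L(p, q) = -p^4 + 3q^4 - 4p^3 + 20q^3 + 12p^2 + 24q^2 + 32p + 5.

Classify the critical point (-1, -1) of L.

The mixed partial ∂²L/∂p∂q is 0, so the Hessian at any point is diag(L_pp, L_qq) = diag(12(-p^2 - 2p + 2), 12(3q^2 + 10q + 4)).
At (-1, -1): H = diag(36, -36).
The eigenvalues have opposite signs, so H is indefinite: a saddle point.

saddle point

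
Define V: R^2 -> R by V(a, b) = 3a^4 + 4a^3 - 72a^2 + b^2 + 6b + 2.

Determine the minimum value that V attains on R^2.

-647

V(a,b) separates as P(a) + Q(b) + 2, so its minimum is min P + min Q + 2.
P'(a) = 12a(a - 3)(a + 4) vanishes at a ∈ {-4, 0, 3}; Q'(b) = 2b + 6 vanishes at b ∈ {-3}.
Local minima of P (where P''>0): P(-4)=-640, P(3)=-297. Local minima of Q: Q(-3)=-9.
So the global minimum of V is P(-4) + Q(-3) + 2 = -640 − 9 + 2 = -647, attained at (-4, -3).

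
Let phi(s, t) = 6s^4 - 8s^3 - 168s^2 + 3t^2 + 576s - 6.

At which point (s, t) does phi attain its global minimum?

phi(s,t) separates as P(s) + Q(t) − 6, so its minimum is min P + min Q − 6.
P'(s) = 24(s - 3)(s - 2)(s + 4) vanishes at s ∈ {-4, 2, 3}; Q'(t) = 6t vanishes at t ∈ {0}.
Local minima of P (where P''>0): P(-4)=-2944, P(3)=486. Local minima of Q: Q(0)=0.
So the global minimum of phi is P(-4) + Q(0) − 6 = -2944 + 0 − 6 = -2950, attained at (-4, 0).

(-4, 0)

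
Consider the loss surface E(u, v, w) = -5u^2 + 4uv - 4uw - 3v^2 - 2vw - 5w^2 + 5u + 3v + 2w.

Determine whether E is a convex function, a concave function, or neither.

E is quadratic, so its Hessian is the constant matrix H = [[-10, 4, -4], [4, -6, -2], [-4, -2, -10]].
Leading principal minors: -10, 44, -240.
Signs alternate −, +, − ⇒ H ≺ 0 ⇒ concave.

concave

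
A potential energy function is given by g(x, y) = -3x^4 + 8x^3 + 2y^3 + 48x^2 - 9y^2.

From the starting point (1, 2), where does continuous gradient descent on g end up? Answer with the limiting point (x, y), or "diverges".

g is separable, so gradient descent decouples: x follows -∂g/∂x, y follows -∂g/∂y.
∂g/∂x = -12x(x - 4)(x + 2); at x=1 this is 108, so x decreases.
∂g/∂y = 6y(y - 3); at y=2 this is -12, so y increases.
x converges to its nearest critical value 0 (a local min of the x-part); y converges to 3. The iterate converges to (0, 3).

(0, 3)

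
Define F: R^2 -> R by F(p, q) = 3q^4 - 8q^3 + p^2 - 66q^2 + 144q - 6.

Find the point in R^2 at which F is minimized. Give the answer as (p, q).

F(p,q) separates as A(p) + B(q) − 6, so its minimum is min A + min B − 6.
A'(p) = 2p vanishes at p ∈ {0}; B'(q) = 12(q - 4)(q - 1)(q + 3) vanishes at q ∈ {-3, 1, 4}.
Local minima of A (where A''>0): A(0)=0. Local minima of B: B(-3)=-567, B(4)=-224.
So the global minimum of F is A(0) + B(-3) − 6 = 0 − 567 − 6 = -573, attained at (0, -3).

(0, -3)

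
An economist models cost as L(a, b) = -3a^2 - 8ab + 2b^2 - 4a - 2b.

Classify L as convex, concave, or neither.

neither

L is quadratic, so its Hessian is the constant matrix H = [[-6, -8], [-8, 4]].
det(H) = -88, tr(H) = -2.
det(H) < 0, so H is indefinite: neither convex nor concave.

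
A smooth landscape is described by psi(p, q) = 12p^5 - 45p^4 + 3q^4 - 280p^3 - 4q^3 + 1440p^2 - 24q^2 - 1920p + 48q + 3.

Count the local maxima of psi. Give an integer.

psi separates as a function of p plus a function of q, so ∇psi=0 decouples.
∂psi/∂p = 60(p - 4)(p - 2)(p - 1)(p + 4) = 0 at p ∈ {-4, 1, 2, 4}; ∂psi/∂q = 12(q - 2)(q - 1)(q + 2) = 0 at q ∈ {-2, 1, 2}.
The Hessian is diagonal: diag(psi_pp, psi_qq). Second derivatives: psi_pp(-4)=-14400, psi_pp(1)=900, psi_pp(2)=-720, psi_pp(4)=2880; psi_qq(-2)=144, psi_qq(1)=-36, psi_qq(2)=48.
Local maxima occur where both diagonal entries negative: (-4, 1), (2, 1). Count: 2.

2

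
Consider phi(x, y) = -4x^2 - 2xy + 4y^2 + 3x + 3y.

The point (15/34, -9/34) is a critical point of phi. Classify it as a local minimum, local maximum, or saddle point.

The Hessian of phi is constant: H = [[-8, -2], [-2, 8]].
det(H) = (-8)·8 − (-2)² = -68.
Since det(H) < 0, H is indefinite and the critical point is a saddle point.

saddle point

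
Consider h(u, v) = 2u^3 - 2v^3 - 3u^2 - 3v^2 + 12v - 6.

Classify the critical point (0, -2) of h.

saddle point

The mixed partial ∂²h/∂u∂v is 0, so the Hessian at any point is diag(h_uu, h_vv) = diag(6(2u - 1), -6(2v + 1)).
At (0, -2): H = diag(-6, 18).
The eigenvalues have opposite signs, so H is indefinite: a saddle point.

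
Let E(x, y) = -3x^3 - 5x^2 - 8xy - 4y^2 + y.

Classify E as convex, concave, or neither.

The term -3x^3 is cubic, so the Hessian is not constant.
∂²E/∂x² = -18x - 10, which takes both signs as x varies (negative for sufficiently large x). A diagonal entry of the Hessian changing sign means the Hessian is neither positive- nor negative-semidefinite on all of R^2.

neither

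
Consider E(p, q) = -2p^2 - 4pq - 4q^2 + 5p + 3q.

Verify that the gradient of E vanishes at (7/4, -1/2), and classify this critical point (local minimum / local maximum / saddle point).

local maximum

∇E = (-4p - 4q + 5, -4p - 8q + 3); substituting (7/4, -1/2) gives ∇E = (0, 0), so (7/4, -1/2) is indeed a critical point.
The Hessian of E is constant: H = [[-4, -4], [-4, -8]].
det(H) = (-4)·(-8) − (-4)² = 16.
det(H) > 0 and tr(H) = -12 < 0, so H is negative definite and the point is a local maximum.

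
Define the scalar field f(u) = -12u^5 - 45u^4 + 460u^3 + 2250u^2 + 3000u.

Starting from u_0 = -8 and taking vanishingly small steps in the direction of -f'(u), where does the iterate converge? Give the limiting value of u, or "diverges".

f'(u) = -60(u - 5)(u + 1)(u + 2)(u + 5), so f'(-8) = -98280.
Gradient descent moves in the -f' direction, i.e. u is increasing.
The nearest critical point in that direction is u = -5, where f'' = 7200 > 0 (a local minimum). The iterate converges there.

-5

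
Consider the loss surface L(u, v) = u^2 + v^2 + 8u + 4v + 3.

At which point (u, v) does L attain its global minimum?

(-4, -2)

L(u,v) separates as P(u) + Q(v) + 3, so its minimum is min P + min Q + 3.
P'(u) = 2u + 8 vanishes at u ∈ {-4}; Q'(v) = 2v + 4 vanishes at v ∈ {-2}.
Local minima of P (where P''>0): P(-4)=-16. Local minima of Q: Q(-2)=-4.
So the global minimum of L is P(-4) + Q(-2) + 3 = -16 − 4 + 3 = -17, attained at (-4, -2).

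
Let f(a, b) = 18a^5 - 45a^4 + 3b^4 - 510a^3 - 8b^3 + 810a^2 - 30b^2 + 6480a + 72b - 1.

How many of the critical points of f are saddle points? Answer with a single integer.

6

f separates as a function of a plus a function of b, so ∇f=0 decouples.
∂f/∂a = 90(a - 4)(a - 3)(a + 2)(a + 3) = 0 at a ∈ {-3, -2, 3, 4}; ∂f/∂b = 12(b - 3)(b - 1)(b + 2) = 0 at b ∈ {-2, 1, 3}.
The Hessian is diagonal: diag(f_aa, f_bb). Second derivatives: f_aa(-3)=-3780, f_aa(-2)=2700, f_aa(3)=-2700, f_aa(4)=3780; f_bb(-2)=180, f_bb(1)=-72, f_bb(3)=120.
Saddle points occur where the two diagonal entries have opposite signs: (-3, -2), (-3, 3), (-2, 1), (3, -2), (3, 3), (4, 1). Count: 6.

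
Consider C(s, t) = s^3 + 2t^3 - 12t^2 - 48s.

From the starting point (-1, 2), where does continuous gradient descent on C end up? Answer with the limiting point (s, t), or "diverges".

(4, 4)

C is separable, so gradient descent decouples: s follows -∂C/∂s, t follows -∂C/∂t.
∂C/∂s = 3(s - 4)(s + 4); at s=-1 this is -45, so s increases.
∂C/∂t = 6t(t - 4); at t=2 this is -24, so t increases.
s converges to its nearest critical value 4 (a local min of the s-part); t converges to 4. The iterate converges to (4, 4).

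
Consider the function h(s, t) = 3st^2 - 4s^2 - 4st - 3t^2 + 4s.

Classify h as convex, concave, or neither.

neither

The term 3st^2 is cubic, so the Hessian is not constant.
∂²h/∂t² = 6s - 6, which takes both signs as s varies (negative for sufficiently negative s). A diagonal entry of the Hessian changing sign means the Hessian is neither positive- nor negative-semidefinite on all of R^2.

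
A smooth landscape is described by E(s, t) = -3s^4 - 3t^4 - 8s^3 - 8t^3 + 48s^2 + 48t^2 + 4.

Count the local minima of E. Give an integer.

E separates as a function of s plus a function of t, so ∇E=0 decouples.
∂E/∂s = -12s(s - 2)(s + 4) = 0 at s ∈ {-4, 0, 2}; ∂E/∂t = -12t(t - 2)(t + 4) = 0 at t ∈ {-4, 0, 2}.
The Hessian is diagonal: diag(E_ss, E_tt). Second derivatives: E_ss(-4)=-288, E_ss(0)=96, E_ss(2)=-144; E_tt(-4)=-288, E_tt(0)=96, E_tt(2)=-144.
Local minima occur where both diagonal entries positive: (0, 0). Count: 1.

1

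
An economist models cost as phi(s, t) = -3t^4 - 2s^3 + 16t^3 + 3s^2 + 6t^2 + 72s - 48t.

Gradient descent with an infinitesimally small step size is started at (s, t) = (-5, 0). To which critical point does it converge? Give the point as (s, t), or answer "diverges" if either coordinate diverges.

(-3, 1)

phi is separable, so gradient descent decouples: s follows -∂phi/∂s, t follows -∂phi/∂t.
∂phi/∂s = -6(s - 4)(s + 3); at s=-5 this is -108, so s increases.
∂phi/∂t = -12(t - 4)(t - 1)(t + 1); at t=0 this is -48, so t increases.
s converges to its nearest critical value -3 (a local min of the s-part); t converges to 1. The iterate converges to (-3, 1).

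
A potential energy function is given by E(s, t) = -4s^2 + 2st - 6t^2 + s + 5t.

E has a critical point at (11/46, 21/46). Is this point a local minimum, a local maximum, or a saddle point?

local maximum

The Hessian of E is constant: H = [[-8, 2], [2, -12]].
det(H) = (-8)·(-12) − 2² = 92.
det(H) > 0 and tr(H) = -20 < 0, so H is negative definite and the point is a local maximum.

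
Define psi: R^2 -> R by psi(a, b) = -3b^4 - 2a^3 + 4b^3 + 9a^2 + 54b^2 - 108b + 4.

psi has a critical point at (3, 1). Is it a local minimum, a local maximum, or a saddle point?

The mixed partial ∂²psi/∂a∂b is 0, so the Hessian at any point is diag(psi_aa, psi_bb) = diag(6(-2a + 3), 12(-3b^2 + 2b + 9)).
At (3, 1): H = diag(-18, 96).
The eigenvalues have opposite signs, so H is indefinite: a saddle point.

saddle point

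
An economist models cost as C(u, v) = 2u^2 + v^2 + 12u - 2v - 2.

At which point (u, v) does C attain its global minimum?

C(u,v) separates as P(u) + Q(v) − 2, so its minimum is min P + min Q − 2.
P'(u) = 4u + 12 vanishes at u ∈ {-3}; Q'(v) = 2v - 2 vanishes at v ∈ {1}.
Local minima of P (where P''>0): P(-3)=-18. Local minima of Q: Q(1)=-1.
So the global minimum of C is P(-3) + Q(1) − 2 = -18 − 1 − 2 = -21, attained at (-3, 1).

(-3, 1)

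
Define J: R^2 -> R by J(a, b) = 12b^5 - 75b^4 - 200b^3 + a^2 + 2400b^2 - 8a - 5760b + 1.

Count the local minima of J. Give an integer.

2

J separates as a function of a plus a function of b, so ∇J=0 decouples.
∂J/∂a = 2(a - 4) = 0 at a ∈ {4}; ∂J/∂b = 60(b - 4)(b - 3)(b - 2)(b + 4) = 0 at b ∈ {-4, 2, 3, 4}.
The Hessian is diagonal: diag(J_aa, J_bb). Second derivatives: J_aa(4)=2; J_bb(-4)=-20160, J_bb(2)=720, J_bb(3)=-420, J_bb(4)=960.
Local minima occur where both diagonal entries positive: (4, 2), (4, 4). Count: 2.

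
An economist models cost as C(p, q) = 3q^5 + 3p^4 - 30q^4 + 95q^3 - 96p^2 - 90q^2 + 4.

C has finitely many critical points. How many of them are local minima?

4

C separates as a function of p plus a function of q, so ∇C=0 decouples.
∂C/∂p = 12p(p - 4)(p + 4) = 0 at p ∈ {-4, 0, 4}; ∂C/∂q = 15q(q - 4)(q - 3)(q - 1) = 0 at q ∈ {0, 1, 3, 4}.
The Hessian is diagonal: diag(C_pp, C_qq). Second derivatives: C_pp(-4)=384, C_pp(0)=-192, C_pp(4)=384; C_qq(0)=-180, C_qq(1)=90, C_qq(3)=-90, C_qq(4)=180.
Local minima occur where both diagonal entries positive: (-4, 1), (-4, 4), (4, 1), (4, 4). Count: 4.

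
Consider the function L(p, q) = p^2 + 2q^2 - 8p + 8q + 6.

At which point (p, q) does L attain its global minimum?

L(p,q) separates as A(p) + B(q) + 6, so its minimum is min A + min B + 6.
A'(p) = 2p - 8 vanishes at p ∈ {4}; B'(q) = 4q + 8 vanishes at q ∈ {-2}.
Local minima of A (where A''>0): A(4)=-16. Local minima of B: B(-2)=-8.
So the global minimum of L is A(4) + B(-2) + 6 = -16 − 8 + 6 = -18, attained at (4, -2).

(4, -2)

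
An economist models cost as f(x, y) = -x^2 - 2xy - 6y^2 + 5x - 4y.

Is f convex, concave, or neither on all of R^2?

f is quadratic, so its Hessian is the constant matrix H = [[-2, -2], [-2, -12]].
det(H) = 20, tr(H) = -14.
det(H) > 0 and tr(H) < 0, so H is negative definite everywhere: concave.

concave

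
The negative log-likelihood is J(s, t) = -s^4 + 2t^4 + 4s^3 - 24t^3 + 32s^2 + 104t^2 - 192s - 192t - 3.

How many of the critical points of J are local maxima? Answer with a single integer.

2

J separates as a function of s plus a function of t, so ∇J=0 decouples.
∂J/∂s = -4(s - 4)(s - 3)(s + 4) = 0 at s ∈ {-4, 3, 4}; ∂J/∂t = 8(t - 4)(t - 3)(t - 2) = 0 at t ∈ {2, 3, 4}.
The Hessian is diagonal: diag(J_ss, J_tt). Second derivatives: J_ss(-4)=-224, J_ss(3)=28, J_ss(4)=-32; J_tt(2)=16, J_tt(3)=-8, J_tt(4)=16.
Local maxima occur where both diagonal entries negative: (-4, 3), (4, 3). Count: 2.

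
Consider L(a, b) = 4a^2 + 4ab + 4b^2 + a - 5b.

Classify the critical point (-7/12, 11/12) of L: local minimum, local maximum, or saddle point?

local minimum

The Hessian of L is constant: H = [[8, 4], [4, 8]].
det(H) = 8·8 − 4² = 48.
det(H) > 0 and tr(H) = 16 > 0, so H is positive definite and the point is a local minimum.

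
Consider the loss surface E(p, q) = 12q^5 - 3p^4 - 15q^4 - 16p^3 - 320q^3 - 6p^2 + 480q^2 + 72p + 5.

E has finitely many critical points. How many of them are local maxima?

E separates as a function of p plus a function of q, so ∇E=0 decouples.
∂E/∂p = -12(p - 1)(p + 2)(p + 3) = 0 at p ∈ {-3, -2, 1}; ∂E/∂q = 60q(q - 4)(q - 1)(q + 4) = 0 at q ∈ {-4, 0, 1, 4}.
The Hessian is diagonal: diag(E_pp, E_qq). Second derivatives: E_pp(-3)=-48, E_pp(-2)=36, E_pp(1)=-144; E_qq(-4)=-9600, E_qq(0)=960, E_qq(1)=-900, E_qq(4)=5760.
Local maxima occur where both diagonal entries negative: (-3, -4), (-3, 1), (1, -4), (1, 1). Count: 4.

4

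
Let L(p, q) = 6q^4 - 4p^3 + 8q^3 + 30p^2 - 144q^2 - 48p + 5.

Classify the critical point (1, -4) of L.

local minimum

The mixed partial ∂²L/∂p∂q is 0, so the Hessian at any point is diag(L_pp, L_qq) = diag(12(-2p + 5), 24(3q^2 + 2q - 12)).
At (1, -4): H = diag(36, 672).
Both eigenvalues are positive, so H is positive definite: a local minimum.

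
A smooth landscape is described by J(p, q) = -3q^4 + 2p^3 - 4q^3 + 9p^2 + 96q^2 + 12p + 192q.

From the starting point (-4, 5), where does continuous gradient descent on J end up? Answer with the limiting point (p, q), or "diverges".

J is separable, so gradient descent decouples: p follows -∂J/∂p, q follows -∂J/∂q.
∂J/∂p = 6(p + 1)(p + 2); at p=-4 this is 36, so p decreases.
∂J/∂q = -12(q - 4)(q + 1)(q + 4); at q=5 this is -648, so q increases.
The p-coordinate has no critical point in that direction and runs off to infinity.

diverges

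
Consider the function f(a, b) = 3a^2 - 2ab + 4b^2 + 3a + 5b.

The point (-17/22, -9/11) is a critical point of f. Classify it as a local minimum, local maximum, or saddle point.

local minimum

The Hessian of f is constant: H = [[6, -2], [-2, 8]].
det(H) = 6·8 − (-2)² = 44.
det(H) > 0 and tr(H) = 14 > 0, so H is positive definite and the point is a local minimum.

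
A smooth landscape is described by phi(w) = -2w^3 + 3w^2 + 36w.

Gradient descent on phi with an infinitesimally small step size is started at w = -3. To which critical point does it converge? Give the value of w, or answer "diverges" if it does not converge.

phi'(w) = -6(w - 3)(w + 2), so phi'(-3) = -36.
Gradient descent moves in the -phi' direction, i.e. w is increasing.
The nearest critical point in that direction is w = -2, where phi'' = 30 > 0 (a local minimum). The iterate converges there.

-2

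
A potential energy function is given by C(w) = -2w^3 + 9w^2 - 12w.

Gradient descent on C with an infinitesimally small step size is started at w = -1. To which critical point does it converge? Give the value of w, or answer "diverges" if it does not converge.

1

C'(w) = -6(w - 2)(w - 1), so C'(-1) = -36.
Gradient descent moves in the -C' direction, i.e. w is increasing.
The nearest critical point in that direction is w = 1, where C'' = 6 > 0 (a local minimum). The iterate converges there.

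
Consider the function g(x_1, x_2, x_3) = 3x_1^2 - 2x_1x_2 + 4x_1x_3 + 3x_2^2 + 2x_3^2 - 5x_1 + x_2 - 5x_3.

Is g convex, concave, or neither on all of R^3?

convex

g is quadratic, so its Hessian is the constant matrix H = [[6, -2, 4], [-2, 6, 0], [4, 0, 4]].
Leading principal minors: 6, 32, 32.
All positive ⇒ H ≻ 0 ⇒ convex.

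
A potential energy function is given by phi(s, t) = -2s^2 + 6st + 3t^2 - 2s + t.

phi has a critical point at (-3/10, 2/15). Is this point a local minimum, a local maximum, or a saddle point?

The Hessian of phi is constant: H = [[-4, 6], [6, 6]].
det(H) = (-4)·6 − 6² = -60.
Since det(H) < 0, H is indefinite and the critical point is a saddle point.

saddle point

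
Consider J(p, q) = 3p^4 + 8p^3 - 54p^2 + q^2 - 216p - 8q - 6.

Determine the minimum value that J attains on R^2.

-697

J(p,q) separates as A(p) + B(q) − 6, so its minimum is min A + min B − 6.
A'(p) = 12(p - 3)(p + 2)(p + 3) vanishes at p ∈ {-3, -2, 3}; B'(q) = 2q - 8 vanishes at q ∈ {4}.
Local minima of A (where A''>0): A(-3)=189, A(3)=-675. Local minima of B: B(4)=-16.
So the global minimum of J is A(3) + B(4) − 6 = -675 − 16 − 6 = -697, attained at (3, 4).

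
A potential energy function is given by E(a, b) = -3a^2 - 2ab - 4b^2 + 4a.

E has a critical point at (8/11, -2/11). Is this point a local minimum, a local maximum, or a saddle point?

local maximum

The Hessian of E is constant: H = [[-6, -2], [-2, -8]].
det(H) = (-6)·(-8) − (-2)² = 44.
det(H) > 0 and tr(H) = -14 < 0, so H is negative definite and the point is a local maximum.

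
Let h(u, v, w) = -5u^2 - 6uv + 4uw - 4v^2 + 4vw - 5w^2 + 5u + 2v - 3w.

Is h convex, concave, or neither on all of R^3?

h is quadratic, so its Hessian is the constant matrix H = [[-10, -6, 4], [-6, -8, 4], [4, 4, -10]].
Leading principal minors: -10, 44, -344.
Signs alternate −, +, − ⇒ H ≺ 0 ⇒ concave.

concave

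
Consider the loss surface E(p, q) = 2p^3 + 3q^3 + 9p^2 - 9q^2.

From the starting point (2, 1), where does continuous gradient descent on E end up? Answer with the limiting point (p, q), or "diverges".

(0, 2)

E is separable, so gradient descent decouples: p follows -∂E/∂p, q follows -∂E/∂q.
∂E/∂p = 6p(p + 3); at p=2 this is 60, so p decreases.
∂E/∂q = 9q(q - 2); at q=1 this is -9, so q increases.
p converges to its nearest critical value 0 (a local min of the p-part); q converges to 2. The iterate converges to (0, 2).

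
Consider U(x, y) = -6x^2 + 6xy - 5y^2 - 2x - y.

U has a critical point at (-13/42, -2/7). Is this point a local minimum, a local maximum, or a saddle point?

local maximum

The Hessian of U is constant: H = [[-12, 6], [6, -10]].
det(H) = (-12)·(-10) − 6² = 84.
det(H) > 0 and tr(H) = -22 < 0, so H is negative definite and the point is a local maximum.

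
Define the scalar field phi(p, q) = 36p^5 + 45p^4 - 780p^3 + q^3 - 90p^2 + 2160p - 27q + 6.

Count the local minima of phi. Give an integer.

2

phi separates as a function of p plus a function of q, so ∇phi=0 decouples.
∂phi/∂p = 180(p - 3)(p - 1)(p + 1)(p + 4) = 0 at p ∈ {-4, -1, 1, 3}; ∂phi/∂q = 3(q - 3)(q + 3) = 0 at q ∈ {-3, 3}.
The Hessian is diagonal: diag(phi_pp, phi_qq). Second derivatives: phi_pp(-4)=-18900, phi_pp(-1)=4320, phi_pp(1)=-3600, phi_pp(3)=10080; phi_qq(-3)=-18, phi_qq(3)=18.
Local minima occur where both diagonal entries positive: (-1, 3), (3, 3). Count: 2.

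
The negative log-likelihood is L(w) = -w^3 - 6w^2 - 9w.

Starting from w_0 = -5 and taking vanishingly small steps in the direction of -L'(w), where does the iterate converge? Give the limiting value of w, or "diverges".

L'(w) = -3(w + 1)(w + 3), so L'(-5) = -24.
Gradient descent moves in the -L' direction, i.e. w is increasing.
The nearest critical point in that direction is w = -3, where L'' = 6 > 0 (a local minimum). The iterate converges there.

-3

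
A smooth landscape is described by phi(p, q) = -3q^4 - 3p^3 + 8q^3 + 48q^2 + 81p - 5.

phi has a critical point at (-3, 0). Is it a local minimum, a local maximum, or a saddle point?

The mixed partial ∂²phi/∂p∂q is 0, so the Hessian at any point is diag(phi_pp, phi_qq) = diag(-18p, 12(-3q^2 + 4q + 8)).
At (-3, 0): H = diag(54, 96).
Both eigenvalues are positive, so H is positive definite: a local minimum.

local minimum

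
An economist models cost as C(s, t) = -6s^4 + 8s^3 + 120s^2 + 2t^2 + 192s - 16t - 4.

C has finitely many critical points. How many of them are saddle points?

C separates as a function of s plus a function of t, so ∇C=0 decouples.
∂C/∂s = -24(s - 4)(s + 1)(s + 2) = 0 at s ∈ {-2, -1, 4}; ∂C/∂t = 4(t - 4) = 0 at t ∈ {4}.
The Hessian is diagonal: diag(C_ss, C_tt). Second derivatives: C_ss(-2)=-144, C_ss(-1)=120, C_ss(4)=-720; C_tt(4)=4.
Saddle points occur where the two diagonal entries have opposite signs: (-2, 4), (4, 4). Count: 2.

2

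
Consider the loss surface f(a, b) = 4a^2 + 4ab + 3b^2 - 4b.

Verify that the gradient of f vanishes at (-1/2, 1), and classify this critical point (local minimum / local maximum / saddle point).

local minimum

∇f = (8a + 4b, 4a + 6b - 4); substituting (-1/2, 1) gives ∇f = (0, 0), so (-1/2, 1) is indeed a critical point.
The Hessian of f is constant: H = [[8, 4], [4, 6]].
det(H) = 8·6 − 4² = 32.
det(H) > 0 and tr(H) = 14 > 0, so H is positive definite and the point is a local minimum.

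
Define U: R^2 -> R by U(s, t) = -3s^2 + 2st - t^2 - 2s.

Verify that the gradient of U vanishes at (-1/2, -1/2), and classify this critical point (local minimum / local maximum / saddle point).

local maximum

∇U = (-6s + 2t - 2, 2s - 2t); substituting (-1/2, -1/2) gives ∇U = (0, 0), so (-1/2, -1/2) is indeed a critical point.
The Hessian of U is constant: H = [[-6, 2], [2, -2]].
det(H) = (-6)·(-2) − 2² = 8.
det(H) > 0 and tr(H) = -8 < 0, so H is negative definite and the point is a local maximum.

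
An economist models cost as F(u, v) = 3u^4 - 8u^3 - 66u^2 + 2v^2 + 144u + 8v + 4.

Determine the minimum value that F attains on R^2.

-571

F(u,v) separates as P(u) + Q(v) + 4, so its minimum is min P + min Q + 4.
P'(u) = 12(u - 4)(u - 1)(u + 3) vanishes at u ∈ {-3, 1, 4}; Q'(v) = 4v + 8 vanishes at v ∈ {-2}.
Local minima of P (where P''>0): P(-3)=-567, P(4)=-224. Local minima of Q: Q(-2)=-8.
So the global minimum of F is P(-3) + Q(-2) + 4 = -567 − 8 + 4 = -571, attained at (-3, -2).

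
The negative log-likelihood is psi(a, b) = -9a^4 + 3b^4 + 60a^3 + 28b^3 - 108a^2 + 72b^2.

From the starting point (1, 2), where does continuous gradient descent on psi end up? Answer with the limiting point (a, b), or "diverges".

psi is separable, so gradient descent decouples: a follows -∂psi/∂a, b follows -∂psi/∂b.
∂psi/∂a = -36a(a - 3)(a - 2); at a=1 this is -72, so a increases.
∂psi/∂b = 12b(b + 3)(b + 4); at b=2 this is 720, so b decreases.
a converges to its nearest critical value 2 (a local min of the a-part); b converges to 0. The iterate converges to (2, 0).

(2, 0)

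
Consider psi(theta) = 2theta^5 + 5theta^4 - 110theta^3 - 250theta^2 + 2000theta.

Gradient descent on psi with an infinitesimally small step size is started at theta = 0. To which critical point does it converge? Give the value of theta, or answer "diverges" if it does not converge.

psi'(theta) = 10(theta - 5)(theta - 2)(theta + 4)(theta + 5), so psi'(0) = 2000.
Gradient descent moves in the -psi' direction, i.e. theta is decreasing.
The nearest critical point in that direction is theta = -4, where psi'' = 540 > 0 (a local minimum). The iterate converges there.

-4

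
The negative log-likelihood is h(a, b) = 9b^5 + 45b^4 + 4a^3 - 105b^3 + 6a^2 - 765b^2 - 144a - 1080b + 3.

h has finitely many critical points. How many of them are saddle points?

4

h separates as a function of a plus a function of b, so ∇h=0 decouples.
∂h/∂a = 12(a - 3)(a + 4) = 0 at a ∈ {-4, 3}; ∂h/∂b = 45(b - 3)(b + 1)(b + 2)(b + 4) = 0 at b ∈ {-4, -2, -1, 3}.
The Hessian is diagonal: diag(h_aa, h_bb). Second derivatives: h_aa(-4)=-84, h_aa(3)=84; h_bb(-4)=-1890, h_bb(-2)=450, h_bb(-1)=-540, h_bb(3)=6300.
Saddle points occur where the two diagonal entries have opposite signs: (-4, -2), (-4, 3), (3, -4), (3, -1). Count: 4.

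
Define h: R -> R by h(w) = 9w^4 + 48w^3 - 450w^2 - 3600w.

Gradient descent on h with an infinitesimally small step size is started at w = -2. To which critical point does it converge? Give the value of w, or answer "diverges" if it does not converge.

5

h'(w) = 36(w - 5)(w + 4)(w + 5), so h'(-2) = -1512.
Gradient descent moves in the -h' direction, i.e. w is increasing.
The nearest critical point in that direction is w = 5, where h'' = 3240 > 0 (a local minimum). The iterate converges there.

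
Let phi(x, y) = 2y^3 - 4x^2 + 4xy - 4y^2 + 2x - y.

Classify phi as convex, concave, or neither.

neither

The term 2y^3 is cubic, so the Hessian is not constant.
∂²phi/∂y² = 12y - 8, which takes both signs as y varies (negative for sufficiently negative y). A diagonal entry of the Hessian changing sign means the Hessian is neither positive- nor negative-semidefinite on all of R^2.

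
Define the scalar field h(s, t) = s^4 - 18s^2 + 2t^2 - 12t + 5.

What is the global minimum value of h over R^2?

-94

h(s,t) separates as P(s) + Q(t) + 5, so its minimum is min P + min Q + 5.
P'(s) = 4s(s - 3)(s + 3) vanishes at s ∈ {-3, 0, 3}; Q'(t) = 4(t - 3) vanishes at t ∈ {3}.
Local minima of P (where P''>0): P(-3)=-81, P(3)=-81. Local minima of Q: Q(3)=-18.
So the global minimum of h is P(-3) + Q(3) + 5 = -81 − 18 + 5 = -94, attained at (-3, 3).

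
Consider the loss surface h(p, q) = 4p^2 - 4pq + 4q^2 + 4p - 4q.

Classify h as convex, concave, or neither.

convex

h is quadratic, so its Hessian is the constant matrix H = [[8, -4], [-4, 8]].
det(H) = 48, tr(H) = 16.
det(H) > 0 and tr(H) > 0, so H is positive definite everywhere: convex.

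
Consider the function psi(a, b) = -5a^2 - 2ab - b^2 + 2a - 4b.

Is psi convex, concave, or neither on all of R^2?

psi is quadratic, so its Hessian is the constant matrix H = [[-10, -2], [-2, -2]].
det(H) = 16, tr(H) = -12.
det(H) > 0 and tr(H) < 0, so H is negative definite everywhere: concave.

concave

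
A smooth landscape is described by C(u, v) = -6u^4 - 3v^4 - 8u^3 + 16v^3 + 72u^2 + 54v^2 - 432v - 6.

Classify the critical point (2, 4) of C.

The mixed partial ∂²C/∂u∂v is 0, so the Hessian at any point is diag(C_uu, C_vv) = diag(24(-3u^2 - 2u + 6), 12(-3v^2 + 8v + 9)).
At (2, 4): H = diag(-240, -84).
Both eigenvalues are negative, so H is negative definite: a local maximum.

local maximum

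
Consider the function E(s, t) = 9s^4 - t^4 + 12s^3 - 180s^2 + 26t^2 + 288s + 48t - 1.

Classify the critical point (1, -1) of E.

The mixed partial ∂²E/∂s∂t is 0, so the Hessian at any point is diag(E_ss, E_tt) = diag(36(3s^2 + 2s - 10), 4(-3t^2 + 13)).
At (1, -1): H = diag(-180, 40).
The eigenvalues have opposite signs, so H is indefinite: a saddle point.

saddle point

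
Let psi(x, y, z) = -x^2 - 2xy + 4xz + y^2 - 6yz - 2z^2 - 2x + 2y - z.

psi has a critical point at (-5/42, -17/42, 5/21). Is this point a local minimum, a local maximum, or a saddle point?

saddle point

The Hessian is constant: H = [[-2, -2, 4], [-2, 2, -6], [4, -6, -4]].
Leading principal minors: Δ₁ = -2, Δ₂ = -8, Δ₃ = 168.
The minors fit neither the all-positive nor the alternating-sign pattern, so H is indefinite: a saddle point.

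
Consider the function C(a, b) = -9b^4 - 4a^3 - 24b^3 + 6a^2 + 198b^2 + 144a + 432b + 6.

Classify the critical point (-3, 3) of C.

saddle point

The mixed partial ∂²C/∂a∂b is 0, so the Hessian at any point is diag(C_aa, C_bb) = diag(12(-2a + 1), 36(-3b^2 - 4b + 11)).
At (-3, 3): H = diag(84, -1008).
The eigenvalues have opposite signs, so H is indefinite: a saddle point.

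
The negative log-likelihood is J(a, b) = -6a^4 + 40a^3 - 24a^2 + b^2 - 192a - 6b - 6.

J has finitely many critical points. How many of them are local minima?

1

J separates as a function of a plus a function of b, so ∇J=0 decouples.
∂J/∂a = -24(a - 4)(a - 2)(a + 1) = 0 at a ∈ {-1, 2, 4}; ∂J/∂b = 2(b - 3) = 0 at b ∈ {3}.
The Hessian is diagonal: diag(J_aa, J_bb). Second derivatives: J_aa(-1)=-360, J_aa(2)=144, J_aa(4)=-240; J_bb(3)=2.
Local minima occur where both diagonal entries positive: (2, 3). Count: 1.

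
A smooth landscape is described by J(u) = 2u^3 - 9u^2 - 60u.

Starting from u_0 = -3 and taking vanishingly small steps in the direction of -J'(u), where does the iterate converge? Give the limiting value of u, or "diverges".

J'(u) = 6(u - 5)(u + 2), so J'(-3) = 48.
Gradient descent moves in the -J' direction, i.e. u is decreasing.
There is no critical point below u=-3, and J' keeps the same sign, so the iterate runs off to −∞.

diverges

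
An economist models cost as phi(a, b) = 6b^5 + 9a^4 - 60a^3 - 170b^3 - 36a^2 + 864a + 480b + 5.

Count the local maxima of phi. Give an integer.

2

phi separates as a function of a plus a function of b, so ∇phi=0 decouples.
∂phi/∂a = 36(a - 4)(a - 3)(a + 2) = 0 at a ∈ {-2, 3, 4}; ∂phi/∂b = 30(b - 4)(b - 1)(b + 1)(b + 4) = 0 at b ∈ {-4, -1, 1, 4}.
The Hessian is diagonal: diag(phi_aa, phi_bb). Second derivatives: phi_aa(-2)=1080, phi_aa(3)=-180, phi_aa(4)=216; phi_bb(-4)=-3600, phi_bb(-1)=900, phi_bb(1)=-900, phi_bb(4)=3600.
Local maxima occur where both diagonal entries negative: (3, -4), (3, 1). Count: 2.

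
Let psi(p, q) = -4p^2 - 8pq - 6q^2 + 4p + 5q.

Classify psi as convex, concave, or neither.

psi is quadratic, so its Hessian is the constant matrix H = [[-8, -8], [-8, -12]].
det(H) = 32, tr(H) = -20.
det(H) > 0 and tr(H) < 0, so H is negative definite everywhere: concave.

concave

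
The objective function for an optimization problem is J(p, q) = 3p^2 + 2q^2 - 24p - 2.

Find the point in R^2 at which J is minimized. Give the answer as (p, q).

J(p,q) separates as A(p) + B(q) − 2, so its minimum is min A + min B − 2.
A'(p) = 6p - 24 vanishes at p ∈ {4}; B'(q) = 4q vanishes at q ∈ {0}.
Local minima of A (where A''>0): A(4)=-48. Local minima of B: B(0)=0.
So the global minimum of J is A(4) + B(0) − 2 = -48 + 0 − 2 = -50, attained at (4, 0).

(4, 0)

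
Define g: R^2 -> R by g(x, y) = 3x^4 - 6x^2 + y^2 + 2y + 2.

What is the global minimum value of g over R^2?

-2

g(x,y) separates as P(x) + Q(y) + 2, so its minimum is min P + min Q + 2.
P'(x) = 12x(x - 1)(x + 1) vanishes at x ∈ {-1, 0, 1}; Q'(y) = 2y + 2 vanishes at y ∈ {-1}.
Local minima of P (where P''>0): P(-1)=-3, P(1)=-3. Local minima of Q: Q(-1)=-1.
So the global minimum of g is P(-1) + Q(-1) + 2 = -3 − 1 + 2 = -2, attained at (-1, -1).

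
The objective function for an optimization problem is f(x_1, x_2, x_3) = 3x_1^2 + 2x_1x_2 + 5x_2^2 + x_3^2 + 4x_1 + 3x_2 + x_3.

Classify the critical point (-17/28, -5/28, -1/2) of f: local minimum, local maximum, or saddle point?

The Hessian is constant: H = [[6, 2, 0], [2, 10, 0], [0, 0, 2]].
Leading principal minors: Δ₁ = 6, Δ₂ = 56, Δ₃ = 112.
All leading minors are positive, so H is positive definite: a local minimum.

local minimum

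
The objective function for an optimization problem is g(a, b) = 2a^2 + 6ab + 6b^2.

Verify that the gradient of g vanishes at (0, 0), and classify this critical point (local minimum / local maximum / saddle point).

∇g = (4a + 6b, 6a + 12b); substituting (0, 0) gives ∇g = (0, 0), so (0, 0) is indeed a critical point.
The Hessian of g is constant: H = [[4, 6], [6, 12]].
det(H) = 4·12 − 6² = 12.
det(H) > 0 and tr(H) = 16 > 0, so H is positive definite and the point is a local minimum.

local minimum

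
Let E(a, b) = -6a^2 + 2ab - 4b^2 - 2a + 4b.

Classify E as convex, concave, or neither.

concave

E is quadratic, so its Hessian is the constant matrix H = [[-12, 2], [2, -8]].
det(H) = 92, tr(H) = -20.
det(H) > 0 and tr(H) < 0, so H is negative definite everywhere: concave.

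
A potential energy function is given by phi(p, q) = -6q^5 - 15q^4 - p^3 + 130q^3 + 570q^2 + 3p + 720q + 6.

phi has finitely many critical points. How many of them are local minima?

phi separates as a function of p plus a function of q, so ∇phi=0 decouples.
∂phi/∂p = -3(p - 1)(p + 1) = 0 at p ∈ {-1, 1}; ∂phi/∂q = -30(q - 4)(q + 1)(q + 2)(q + 3) = 0 at q ∈ {-3, -2, -1, 4}.
The Hessian is diagonal: diag(phi_pp, phi_qq). Second derivatives: phi_pp(-1)=6, phi_pp(1)=-6; phi_qq(-3)=420, phi_qq(-2)=-180, phi_qq(-1)=300, phi_qq(4)=-6300.
Local minima occur where both diagonal entries positive: (-1, -3), (-1, -1). Count: 2.

2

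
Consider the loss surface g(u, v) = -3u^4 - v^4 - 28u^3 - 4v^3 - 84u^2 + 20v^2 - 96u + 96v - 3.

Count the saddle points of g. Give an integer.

4

g separates as a function of u plus a function of v, so ∇g=0 decouples.
∂g/∂u = -12(u + 1)(u + 2)(u + 4) = 0 at u ∈ {-4, -2, -1}; ∂g/∂v = -4(v - 3)(v + 2)(v + 4) = 0 at v ∈ {-4, -2, 3}.
The Hessian is diagonal: diag(g_uu, g_vv). Second derivatives: g_uu(-4)=-72, g_uu(-2)=24, g_uu(-1)=-36; g_vv(-4)=-56, g_vv(-2)=40, g_vv(3)=-140.
Saddle points occur where the two diagonal entries have opposite signs: (-4, -2), (-2, -4), (-2, 3), (-1, -2). Count: 4.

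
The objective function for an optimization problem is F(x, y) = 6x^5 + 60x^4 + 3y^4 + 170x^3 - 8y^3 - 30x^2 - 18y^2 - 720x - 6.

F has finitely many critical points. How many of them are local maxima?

F separates as a function of x plus a function of y, so ∇F=0 decouples.
∂F/∂x = 30(x - 1)(x + 2)(x + 3)(x + 4) = 0 at x ∈ {-4, -3, -2, 1}; ∂F/∂y = 12y(y - 3)(y + 1) = 0 at y ∈ {-1, 0, 3}.
The Hessian is diagonal: diag(F_xx, F_yy). Second derivatives: F_xx(-4)=-300, F_xx(-3)=120, F_xx(-2)=-180, F_xx(1)=1800; F_yy(-1)=48, F_yy(0)=-36, F_yy(3)=144.
Local maxima occur where both diagonal entries negative: (-4, 0), (-2, 0). Count: 2.

2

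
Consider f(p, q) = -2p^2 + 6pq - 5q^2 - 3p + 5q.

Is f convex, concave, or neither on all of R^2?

f is quadratic, so its Hessian is the constant matrix H = [[-4, 6], [6, -10]].
det(H) = 4, tr(H) = -14.
det(H) > 0 and tr(H) < 0, so H is negative definite everywhere: concave.

concave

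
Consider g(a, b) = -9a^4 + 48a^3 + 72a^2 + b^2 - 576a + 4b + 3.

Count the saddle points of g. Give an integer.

g separates as a function of a plus a function of b, so ∇g=0 decouples.
∂g/∂a = -36(a - 4)(a - 2)(a + 2) = 0 at a ∈ {-2, 2, 4}; ∂g/∂b = 2(b + 2) = 0 at b ∈ {-2}.
The Hessian is diagonal: diag(g_aa, g_bb). Second derivatives: g_aa(-2)=-864, g_aa(2)=288, g_aa(4)=-432; g_bb(-2)=2.
Saddle points occur where the two diagonal entries have opposite signs: (-2, -2), (4, -2). Count: 2.

2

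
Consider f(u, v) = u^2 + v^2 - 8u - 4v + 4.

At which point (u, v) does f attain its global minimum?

(4, 2)

f(u,v) separates as P(u) + Q(v) + 4, so its minimum is min P + min Q + 4.
P'(u) = 2u - 8 vanishes at u ∈ {4}; Q'(v) = 2v - 4 vanishes at v ∈ {2}.
Local minima of P (where P''>0): P(4)=-16. Local minima of Q: Q(2)=-4.
So the global minimum of f is P(4) + Q(2) + 4 = -16 − 4 + 4 = -16, attained at (4, 2).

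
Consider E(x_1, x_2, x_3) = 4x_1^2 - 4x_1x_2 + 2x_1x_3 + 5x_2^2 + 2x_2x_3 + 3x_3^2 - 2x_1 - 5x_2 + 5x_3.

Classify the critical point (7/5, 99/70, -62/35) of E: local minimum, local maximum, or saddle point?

The Hessian is constant: H = [[8, -4, 2], [-4, 10, 2], [2, 2, 6]].
Leading principal minors: Δ₁ = 8, Δ₂ = 64, Δ₃ = 280.
All leading minors are positive, so H is positive definite: a local minimum.

local minimum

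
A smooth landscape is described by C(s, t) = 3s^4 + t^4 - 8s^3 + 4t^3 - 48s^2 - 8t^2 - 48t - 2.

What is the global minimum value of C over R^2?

C(s,t) separates as P(s) + Q(t) − 2, so its minimum is min P + min Q − 2.
P'(s) = 12s(s - 4)(s + 2) vanishes at s ∈ {-2, 0, 4}; Q'(t) = 4(t - 2)(t + 2)(t + 3) vanishes at t ∈ {-3, -2, 2}.
Local minima of P (where P''>0): P(-2)=-80, P(4)=-512. Local minima of Q: Q(-3)=45, Q(2)=-80.
So the global minimum of C is P(4) + Q(2) − 2 = -512 − 80 − 2 = -594, attained at (4, 2).

-594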